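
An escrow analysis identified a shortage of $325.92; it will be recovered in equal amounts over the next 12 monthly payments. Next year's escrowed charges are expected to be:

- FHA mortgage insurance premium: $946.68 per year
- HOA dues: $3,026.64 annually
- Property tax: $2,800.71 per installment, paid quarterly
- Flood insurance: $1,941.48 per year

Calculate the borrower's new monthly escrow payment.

$1,453.63

FHA mortgage insurance premium: $946.68 per year
HOA dues: $3,026.64 per year
Property tax: $2,800.71 × 4 = $11,202.84 per year
Flood insurance: $1,941.48 per year
Yearly total = $946.68 + $3,026.64 + $11,202.84 + $1,941.48 = $17,117.64
Monthly escrow = $17,117.64 ÷ 12 = $1,426.47
Shortage per month = $325.92 ÷ 12 = $27.16
Adjusted monthly = $1,426.47 + $27.16 = $1,453.63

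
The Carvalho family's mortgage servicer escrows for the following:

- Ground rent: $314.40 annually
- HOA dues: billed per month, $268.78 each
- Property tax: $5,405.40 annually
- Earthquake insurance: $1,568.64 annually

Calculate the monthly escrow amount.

$876.15

Ground rent = $314.40 per year
HOA dues = $268.78 × 12 = $3,225.36 per year
Property tax = $5,405.40 per year
Earthquake insurance = $1,568.64 per year
Annual escrow total = $10,513.80
Monthly = $10,513.80 ÷ 12 = $876.15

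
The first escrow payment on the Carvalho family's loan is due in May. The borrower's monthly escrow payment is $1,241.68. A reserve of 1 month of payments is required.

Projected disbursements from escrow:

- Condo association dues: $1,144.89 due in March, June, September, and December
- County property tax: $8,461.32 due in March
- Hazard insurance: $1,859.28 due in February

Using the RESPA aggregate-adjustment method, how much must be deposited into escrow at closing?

$2,483.36

Cushion = 1 × $1,241.68 = $1,241.68
Trial balance (start $0, +$1,241.68 each month, − disbursements):
  May: +$1,241.68 → $1,241.68
  Jun: +$1,241.68 − $1,144.89 → $1,338.47
  Jul: +$1,241.68 → $2,580.15
  Aug: +$1,241.68 → $3,821.83
  Sep: +$1,241.68 − $1,144.89 → $3,918.62
  Oct: +$1,241.68 → $5,160.30
  Nov: +$1,241.68 → $6,401.98
  Dec: +$1,241.68 − $1,144.89 → $6,498.77
  Jan: +$1,241.68 → $7,740.45
  Feb: +$1,241.68 − $1,859.28 → $7,122.85
  Mar: +$1,241.68 − $9,606.21 → -$1,241.68
  Apr: +$1,241.68 → $0.00
Lowest trial balance = -$1,241.68 (Mar)
Initial deposit = cushion − low point = $1,241.68 − (-$1,241.68) = $2,483.36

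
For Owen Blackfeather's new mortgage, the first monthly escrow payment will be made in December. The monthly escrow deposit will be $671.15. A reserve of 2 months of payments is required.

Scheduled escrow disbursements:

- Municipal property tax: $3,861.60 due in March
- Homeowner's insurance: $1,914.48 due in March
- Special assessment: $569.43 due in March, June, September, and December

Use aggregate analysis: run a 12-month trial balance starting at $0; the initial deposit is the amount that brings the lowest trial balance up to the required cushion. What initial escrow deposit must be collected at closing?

Cushion = 2 × $671.15 = $1,342.30
Trial balance (start $0, +$671.15 each month, − disbursements):
  Dec: +$671.15 − $569.43 → $101.72
  Jan: +$671.15 → $772.87
  Feb: +$671.15 → $1,444.02
  Mar: +$671.15 − $6,345.51 → -$4,230.34
  Apr: +$671.15 → -$3,559.19
  May: +$671.15 → -$2,888.04
  Jun: +$671.15 − $569.43 → -$2,786.32
  Jul: +$671.15 → -$2,115.17
  Aug: +$671.15 → -$1,444.02
  Sep: +$671.15 − $569.43 → -$1,342.30
  Oct: +$671.15 → -$671.15
  Nov: +$671.15 → $0.00
Lowest trial balance = -$4,230.34 (Mar)
Initial deposit = cushion − low point = $1,342.30 − (-$4,230.34) = $5,572.64

$5,572.64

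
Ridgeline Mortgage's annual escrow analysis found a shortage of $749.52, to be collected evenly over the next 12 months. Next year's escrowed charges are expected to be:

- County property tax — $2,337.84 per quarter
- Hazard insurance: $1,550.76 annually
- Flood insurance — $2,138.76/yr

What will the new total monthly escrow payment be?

County property tax = $2,337.84 × 4 = $9,351.36 per year
Hazard insurance = $1,550.76 per year
Flood insurance = $2,138.76 per year
Combined annual = $9,351.36 + $1,550.76 + $2,138.76 = $13,040.88
Monthly escrow = $13,040.88 / 12 = $1,086.74
Monthly shortage recovery: $749.52 / 12 = $62.46
Adjusted monthly = $1,086.74 + $62.46 = $1,149.20

$1,149.20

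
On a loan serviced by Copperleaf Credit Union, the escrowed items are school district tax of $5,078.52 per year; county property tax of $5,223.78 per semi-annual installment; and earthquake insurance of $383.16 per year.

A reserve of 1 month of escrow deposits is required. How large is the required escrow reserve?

$1,325.77

School district tax — $5,078.52
County property tax — $5,223.78 × 2 = $10,447.56
Earthquake insurance — $383.16
Yearly total = $5,078.52 + $10,447.56 + $383.16 = $15,909.24
Monthly = $15,909.24 / 12 = $1,325.77
Reserve = 1 × $1,325.77 = $1,325.77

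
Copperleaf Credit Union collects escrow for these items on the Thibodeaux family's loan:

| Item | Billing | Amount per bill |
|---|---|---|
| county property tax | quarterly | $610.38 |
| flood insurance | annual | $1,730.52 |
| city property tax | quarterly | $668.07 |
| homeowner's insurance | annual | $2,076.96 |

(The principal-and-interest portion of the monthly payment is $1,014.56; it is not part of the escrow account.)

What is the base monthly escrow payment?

$743.44

County property tax = $610.38 × 4 = $2,441.52 annually
Flood insurance = $1,730.52 annually
City property tax = $668.07 × 4 = $2,672.28 annually
Homeowner's insurance = $2,076.96 annually
Annual escrow total = $2,441.52 + $1,730.52 + $2,672.28 + $2,076.96 = $8,921.28
Base monthly escrow = $8,921.28 / 12 = $743.44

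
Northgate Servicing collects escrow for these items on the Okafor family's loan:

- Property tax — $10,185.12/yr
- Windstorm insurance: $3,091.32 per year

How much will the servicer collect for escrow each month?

$1,106.37

Property tax = $10,185.12
Windstorm insurance = $3,091.32
Total annual escrow = $13,276.44
Base monthly escrow = $13,276.44 / 12 = $1,106.37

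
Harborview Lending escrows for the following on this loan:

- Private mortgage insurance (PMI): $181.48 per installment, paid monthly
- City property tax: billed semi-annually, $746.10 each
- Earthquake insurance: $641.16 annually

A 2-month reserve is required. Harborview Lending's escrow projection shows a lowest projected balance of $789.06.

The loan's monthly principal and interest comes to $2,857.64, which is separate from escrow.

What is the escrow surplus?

$70.54

Private mortgage insurance (PMI): $181.48 × 12 = $2,177.76/yr
City property tax: $746.10 × 2 = $1,492.20/yr
Earthquake insurance: $641.16/yr
Combined annual = $4,311.12
Base monthly escrow = $4,311.12 ÷ 12 = $359.26
Required reserve = 2 × $359.26 = $718.52
Surplus = $789.06 − $718.52 = $70.54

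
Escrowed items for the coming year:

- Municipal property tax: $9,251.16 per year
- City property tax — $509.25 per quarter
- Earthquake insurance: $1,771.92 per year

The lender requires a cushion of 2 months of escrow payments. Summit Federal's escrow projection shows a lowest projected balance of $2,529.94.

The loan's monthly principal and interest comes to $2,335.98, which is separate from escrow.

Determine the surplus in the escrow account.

Municipal property tax — $9,251.16 annually
City property tax — $509.25 × 4 = $2,037.00 annually
Earthquake insurance — $1,771.92 annually
Total annual escrow = $9,251.16 + $2,037.00 + $1,771.92 = $13,060.08
Monthly = $13,060.08 ÷ 12 = $1,088.34
Required cushion = 2 × $1,088.34 = $2,176.68
Excess over cushion: $2,529.94 − $2,176.68 = $353.26

$353.26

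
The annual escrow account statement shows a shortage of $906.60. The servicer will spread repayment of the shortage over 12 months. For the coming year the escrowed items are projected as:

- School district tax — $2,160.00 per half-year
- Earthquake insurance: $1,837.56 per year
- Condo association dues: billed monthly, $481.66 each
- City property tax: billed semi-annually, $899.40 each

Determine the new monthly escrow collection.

School district tax = $2,160.00 × 2 = $4,320.00 per year
Earthquake insurance = $1,837.56 per year
Condo association dues = $481.66 × 12 = $5,779.92 per year
City property tax = $899.40 × 2 = $1,798.80 per year
Total per year = $4,320.00 + $1,837.56 + $5,779.92 + $1,798.80 = $13,736.28
Per month = $13,736.28 / 12 = $1,144.69
Shortage spread = $906.60 ÷ 12 = $75.55/mo
Adjusted monthly = $1,144.69 + $75.55 = $1,220.24

$1,220.24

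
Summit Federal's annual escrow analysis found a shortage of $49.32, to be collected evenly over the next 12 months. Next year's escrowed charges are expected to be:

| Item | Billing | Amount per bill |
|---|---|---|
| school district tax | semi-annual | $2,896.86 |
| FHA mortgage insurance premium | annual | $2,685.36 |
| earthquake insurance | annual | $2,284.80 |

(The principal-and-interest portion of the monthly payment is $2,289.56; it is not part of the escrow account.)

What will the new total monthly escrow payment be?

School district tax: $2,896.86 × 2 = $5,793.72 annually
FHA mortgage insurance premium: $2,685.36 annually
Earthquake insurance: $2,284.80 annually
Annual escrow total = $10,763.88
Per month = $10,763.88 / 12 = $896.99
Monthly shortage recovery: $49.32 / 12 = $4.11
New monthly escrow = $896.99 + $4.11 = $901.10

$901.10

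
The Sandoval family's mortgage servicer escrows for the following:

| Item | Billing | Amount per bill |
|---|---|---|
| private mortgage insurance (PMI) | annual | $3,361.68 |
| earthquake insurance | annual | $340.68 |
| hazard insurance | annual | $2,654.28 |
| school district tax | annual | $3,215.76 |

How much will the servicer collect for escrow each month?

Private mortgage insurance (PMI): $3,361.68
Earthquake insurance: $340.68
Hazard insurance: $2,654.28
School district tax: $3,215.76
Total per year = $3,361.68 + $340.68 + $2,654.28 + $3,215.76 = $9,572.40
Monthly escrow = $9,572.40 / 12 = $797.70

$797.70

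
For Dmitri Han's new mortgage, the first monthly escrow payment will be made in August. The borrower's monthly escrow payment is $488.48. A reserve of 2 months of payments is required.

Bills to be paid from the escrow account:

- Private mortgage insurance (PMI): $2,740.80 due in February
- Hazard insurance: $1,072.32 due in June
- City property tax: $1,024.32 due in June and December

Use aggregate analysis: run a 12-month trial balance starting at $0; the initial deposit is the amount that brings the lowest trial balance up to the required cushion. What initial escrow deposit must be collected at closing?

$1,465.44

Cushion = 2 × $488.48 = $976.96
Trial balance (start $0, +$488.48 each month, − disbursements):
  Aug: +$488.48 → $488.48
  Sep: +$488.48 → $976.96
  Oct: +$488.48 → $1,465.44
  Nov: +$488.48 → $1,953.92
  Dec: +$488.48 − $1,024.32 → $1,418.08
  Jan: +$488.48 → $1,906.56
  Feb: +$488.48 − $2,740.80 → -$345.76
  Mar: +$488.48 → $142.72
  Apr: +$488.48 → $631.20
  May: +$488.48 → $1,119.68
  Jun: +$488.48 − $2,096.64 → -$488.48
  Jul: +$488.48 → $0.00
Lowest trial balance = -$488.48 (Jun)
Initial deposit = cushion − low point = $976.96 − (-$488.48) = $1,465.44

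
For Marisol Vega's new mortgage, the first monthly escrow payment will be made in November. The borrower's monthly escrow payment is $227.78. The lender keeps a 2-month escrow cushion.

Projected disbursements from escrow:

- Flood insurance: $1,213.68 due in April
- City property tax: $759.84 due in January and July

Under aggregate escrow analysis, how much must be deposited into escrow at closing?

Cushion = 2 × $227.78 = $455.56
Trial balance (start $0, +$227.78 each month, − disbursements):
  Nov: +$227.78 → $227.78
  Dec: +$227.78 → $455.56
  Jan: +$227.78 − $759.84 → -$76.50
  Feb: +$227.78 → $151.28
  Mar: +$227.78 → $379.06
  Apr: +$227.78 − $1,213.68 → -$606.84
  May: +$227.78 → -$379.06
  Jun: +$227.78 → -$151.28
  Jul: +$227.78 − $759.84 → -$683.34
  Aug: +$227.78 → -$455.56
  Sep: +$227.78 → -$227.78
  Oct: +$227.78 → $0.00
Lowest trial balance = -$683.34 (Jul)
Initial deposit = cushion − low point = $455.56 − (-$683.34) = $1,138.90

$1,138.90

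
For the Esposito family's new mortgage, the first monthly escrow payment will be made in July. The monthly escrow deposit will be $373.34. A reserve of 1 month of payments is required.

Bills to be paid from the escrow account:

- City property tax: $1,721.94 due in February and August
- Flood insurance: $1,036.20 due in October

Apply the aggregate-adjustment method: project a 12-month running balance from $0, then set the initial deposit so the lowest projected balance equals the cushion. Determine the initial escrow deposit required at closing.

Cushion = 1 × $373.34 = $373.34
Trial balance (start $0, +$373.34 each month, − disbursements):
  Jul: +$373.34 → $373.34
  Aug: +$373.34 − $1,721.94 → -$975.26
  Sep: +$373.34 → -$601.92
  Oct: +$373.34 − $1,036.20 → -$1,264.78
  Nov: +$373.34 → -$891.44
  Dec: +$373.34 → -$518.10
  Jan: +$373.34 → -$144.76
  Feb: +$373.34 − $1,721.94 → -$1,493.36
  Mar: +$373.34 → -$1,120.02
  Apr: +$373.34 → -$746.68
  May: +$373.34 → -$373.34
  Jun: +$373.34 → $0.00
Lowest trial balance = -$1,493.36 (Feb)
Initial deposit = cushion − low point = $373.34 − (-$1,493.36) = $1,866.70

$1,866.70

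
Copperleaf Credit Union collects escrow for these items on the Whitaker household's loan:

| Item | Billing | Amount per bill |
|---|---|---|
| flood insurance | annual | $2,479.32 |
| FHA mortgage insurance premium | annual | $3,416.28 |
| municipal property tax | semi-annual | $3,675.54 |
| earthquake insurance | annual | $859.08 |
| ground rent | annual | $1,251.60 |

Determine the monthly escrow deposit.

$1,279.78

Flood insurance — $2,479.32
FHA mortgage insurance premium — $3,416.28
Municipal property tax — $3,675.54 × 2 = $7,351.08
Earthquake insurance — $859.08
Ground rent — $1,251.60
Total per year = $2,479.32 + $3,416.28 + $7,351.08 + $859.08 + $1,251.60 = $15,357.36
Base monthly escrow = $15,357.36 / 12 = $1,279.78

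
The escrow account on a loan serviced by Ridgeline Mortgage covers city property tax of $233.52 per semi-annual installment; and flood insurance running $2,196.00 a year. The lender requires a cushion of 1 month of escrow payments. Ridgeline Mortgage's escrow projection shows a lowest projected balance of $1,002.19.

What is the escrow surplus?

$780.27

City property tax = $233.52 × 2 = $467.04
Flood insurance = $2,196.00
Combined annual = $467.04 + $2,196.00 = $2,663.04
Per month = $2,663.04 / 12 = $221.92
Required cushion = 1 × $221.92 = $221.92
Surplus = $1,002.19 − $221.92 = $780.27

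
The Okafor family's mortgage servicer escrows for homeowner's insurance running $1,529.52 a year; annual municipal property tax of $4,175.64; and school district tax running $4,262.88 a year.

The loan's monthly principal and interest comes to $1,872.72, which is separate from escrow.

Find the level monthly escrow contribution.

$830.67

Homeowner's insurance: $1,529.52 annually
Municipal property tax: $4,175.64 annually
School district tax: $4,262.88 annually
Combined annual = $9,968.04
Per month = $9,968.04 ÷ 12 = $830.67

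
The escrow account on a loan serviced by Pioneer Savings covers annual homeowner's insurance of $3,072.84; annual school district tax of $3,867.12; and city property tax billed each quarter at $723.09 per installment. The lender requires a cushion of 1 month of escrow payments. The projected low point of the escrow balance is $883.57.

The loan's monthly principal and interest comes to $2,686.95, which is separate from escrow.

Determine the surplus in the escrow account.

$64.21

Homeowner's insurance = $3,072.84 annually
School district tax = $3,867.12 annually
City property tax = $723.09 × 4 = $2,892.36 annually
Total annual escrow = $9,832.32
Base monthly escrow = $9,832.32 / 12 = $819.36
Cushion = 1 × $819.36 = $819.36
Surplus = $883.57 − $819.36 = $64.21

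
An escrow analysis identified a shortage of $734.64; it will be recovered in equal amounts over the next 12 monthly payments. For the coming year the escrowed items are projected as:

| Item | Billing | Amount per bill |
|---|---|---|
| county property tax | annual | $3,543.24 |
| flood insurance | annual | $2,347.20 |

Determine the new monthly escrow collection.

County property tax — $3,543.24
Flood insurance — $2,347.20
Yearly total = $5,890.44
Base monthly escrow = $5,890.44 / 12 = $490.87
Shortage per month = $734.64 ÷ 12 = $61.22
Adjusted monthly = $490.87 + $61.22 = $552.09

$552.09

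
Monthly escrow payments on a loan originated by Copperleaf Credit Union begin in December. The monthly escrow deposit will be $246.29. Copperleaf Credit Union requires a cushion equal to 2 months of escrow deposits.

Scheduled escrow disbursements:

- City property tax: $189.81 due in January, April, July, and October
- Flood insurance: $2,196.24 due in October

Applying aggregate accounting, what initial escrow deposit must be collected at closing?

$738.87

Cushion = 2 × $246.29 = $492.58
Trial balance (start $0, +$246.29 each month, − disbursements):
  Dec: +$246.29 → $246.29
  Jan: +$246.29 − $189.81 → $302.77
  Feb: +$246.29 → $549.06
  Mar: +$246.29 → $795.35
  Apr: +$246.29 − $189.81 → $851.83
  May: +$246.29 → $1,098.12
  Jun: +$246.29 → $1,344.41
  Jul: +$246.29 − $189.81 → $1,400.89
  Aug: +$246.29 → $1,647.18
  Sep: +$246.29 → $1,893.47
  Oct: +$246.29 − $2,386.05 → -$246.29
  Nov: +$246.29 → $0.00
Lowest trial balance = -$246.29 (Oct)
Initial deposit = cushion − low point = $492.58 − (-$246.29) = $738.87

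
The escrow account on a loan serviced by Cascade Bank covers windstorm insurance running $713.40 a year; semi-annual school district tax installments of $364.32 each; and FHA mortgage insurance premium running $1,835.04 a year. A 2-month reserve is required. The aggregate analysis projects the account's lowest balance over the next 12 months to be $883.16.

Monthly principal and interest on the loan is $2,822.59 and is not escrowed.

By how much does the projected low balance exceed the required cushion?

$336.98

Windstorm insurance: $713.40 annually
School district tax: $364.32 × 2 = $728.64 annually
FHA mortgage insurance premium: $1,835.04 annually
Total annual escrow = $713.40 + $728.64 + $1,835.04 = $3,277.08
Per month = $3,277.08 ÷ 12 = $273.09
Cushion = 2 × $273.09 = $546.18
Surplus = $883.16 − $546.18 = $336.98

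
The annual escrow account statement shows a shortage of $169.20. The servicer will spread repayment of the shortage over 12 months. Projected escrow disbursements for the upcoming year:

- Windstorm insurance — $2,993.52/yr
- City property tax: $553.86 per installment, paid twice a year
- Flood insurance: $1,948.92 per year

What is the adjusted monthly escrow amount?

$518.28

Windstorm insurance = $2,993.52
City property tax = $553.86 × 2 = $1,107.72
Flood insurance = $1,948.92
Annual escrow total = $2,993.52 + $1,107.72 + $1,948.92 = $6,050.16
Base monthly escrow = $6,050.16 / 12 = $504.18
Monthly shortage recovery: $169.20 / 12 = $14.10
New monthly escrow = $504.18 + $14.10 = $518.28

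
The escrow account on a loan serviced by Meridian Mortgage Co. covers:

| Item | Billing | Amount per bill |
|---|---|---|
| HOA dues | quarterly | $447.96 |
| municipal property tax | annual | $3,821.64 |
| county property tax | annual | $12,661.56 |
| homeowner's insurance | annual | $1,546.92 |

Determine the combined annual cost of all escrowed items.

HOA dues: $447.96 × 4 = $1,791.84/yr
Municipal property tax: $3,821.64/yr
County property tax: $12,661.56/yr
Homeowner's insurance: $1,546.92/yr
Total per year = $1,791.84 + $3,821.64 + $12,661.56 + $1,546.92 = $19,821.96

$19,821.96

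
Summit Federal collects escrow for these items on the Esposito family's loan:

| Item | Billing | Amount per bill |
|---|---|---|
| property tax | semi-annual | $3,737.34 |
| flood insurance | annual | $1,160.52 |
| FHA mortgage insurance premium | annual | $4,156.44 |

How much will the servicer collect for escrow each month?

$1,065.97

Property tax = $3,737.34 × 2 = $7,474.68 annually
Flood insurance = $1,160.52 annually
FHA mortgage insurance premium = $4,156.44 annually
Total per year = $12,791.64
Monthly = $12,791.64 / 12 = $1,065.97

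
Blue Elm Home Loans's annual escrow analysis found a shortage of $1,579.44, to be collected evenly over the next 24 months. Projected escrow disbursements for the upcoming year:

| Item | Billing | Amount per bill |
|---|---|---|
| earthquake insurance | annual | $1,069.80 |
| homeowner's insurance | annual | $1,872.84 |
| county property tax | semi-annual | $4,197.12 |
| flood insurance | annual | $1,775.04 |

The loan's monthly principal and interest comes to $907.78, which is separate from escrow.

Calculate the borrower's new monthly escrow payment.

$1,158.47

Earthquake insurance: $1,069.80 per year
Homeowner's insurance: $1,872.84 per year
County property tax: $4,197.12 × 2 = $8,394.24 per year
Flood insurance: $1,775.04 per year
Annual escrow total = $1,069.80 + $1,872.84 + $8,394.24 + $1,775.04 = $13,111.92
Monthly = $13,111.92 / 12 = $1,092.66
Shortage spread = $1,579.44 / 24 = $65.81/mo
Adjusted monthly = $1,092.66 + $65.81 = $1,158.47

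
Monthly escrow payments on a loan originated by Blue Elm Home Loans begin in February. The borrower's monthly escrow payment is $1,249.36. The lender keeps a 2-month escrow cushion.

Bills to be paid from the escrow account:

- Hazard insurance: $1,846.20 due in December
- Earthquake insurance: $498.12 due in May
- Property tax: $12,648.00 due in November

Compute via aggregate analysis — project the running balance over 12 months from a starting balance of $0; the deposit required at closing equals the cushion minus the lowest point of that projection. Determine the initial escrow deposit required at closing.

Cushion = 2 × $1,249.36 = $2,498.72
Trial balance (start $0, +$1,249.36 each month, − disbursements):
  Feb: +$1,249.36 → $1,249.36
  Mar: +$1,249.36 → $2,498.72
  Apr: +$1,249.36 → $3,748.08
  May: +$1,249.36 − $498.12 → $4,499.32
  Jun: +$1,249.36 → $5,748.68
  Jul: +$1,249.36 → $6,998.04
  Aug: +$1,249.36 → $8,247.40
  Sep: +$1,249.36 → $9,496.76
  Oct: +$1,249.36 → $10,746.12
  Nov: +$1,249.36 − $12,648.00 → -$652.52
  Dec: +$1,249.36 − $1,846.20 → -$1,249.36
  Jan: +$1,249.36 → $0.00
Lowest trial balance = -$1,249.36 (Dec)
Initial deposit = cushion − low point = $2,498.72 − (-$1,249.36) = $3,748.08

$3,748.08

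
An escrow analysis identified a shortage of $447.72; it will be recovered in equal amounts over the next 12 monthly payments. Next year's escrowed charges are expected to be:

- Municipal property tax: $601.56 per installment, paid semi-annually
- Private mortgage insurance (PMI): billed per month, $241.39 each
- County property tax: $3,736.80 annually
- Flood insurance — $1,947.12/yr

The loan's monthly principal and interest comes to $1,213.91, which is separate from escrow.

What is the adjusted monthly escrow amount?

$852.62

Municipal property tax: $601.56 × 2 = $1,203.12 annually
Private mortgage insurance (PMI): $241.39 × 12 = $2,896.68 annually
County property tax: $3,736.80 annually
Flood insurance: $1,947.12 annually
Annual escrow total = $9,783.72
Base monthly escrow = $9,783.72 / 12 = $815.31
Shortage per month = $447.72 ÷ 12 = $37.31
Adjusted monthly = $815.31 + $37.31 = $852.62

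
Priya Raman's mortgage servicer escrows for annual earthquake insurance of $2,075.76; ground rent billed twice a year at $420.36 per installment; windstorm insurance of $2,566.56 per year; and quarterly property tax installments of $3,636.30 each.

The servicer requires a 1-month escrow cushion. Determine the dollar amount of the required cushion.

Earthquake insurance: $2,075.76 per year
Ground rent: $420.36 × 2 = $840.72 per year
Windstorm insurance: $2,566.56 per year
Property tax: $3,636.30 × 4 = $14,545.20 per year
Total annual escrow = $20,028.24
Monthly escrow = $20,028.24 ÷ 12 = $1,669.02
Required cushion = 1 × $1,669.02 = $1,669.02

$1,669.02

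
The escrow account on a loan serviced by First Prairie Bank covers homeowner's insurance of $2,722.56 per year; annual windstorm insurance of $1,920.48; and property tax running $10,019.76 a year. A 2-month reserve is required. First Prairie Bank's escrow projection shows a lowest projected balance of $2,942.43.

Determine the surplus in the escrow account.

Homeowner's insurance: $2,722.56/yr
Windstorm insurance: $1,920.48/yr
Property tax: $10,019.76/yr
Yearly total = $2,722.56 + $1,920.48 + $10,019.76 = $14,662.80
Per month = $14,662.80 / 12 = $1,221.90
Required cushion = 2 × $1,221.90 = $2,443.80
Excess over cushion: $2,942.43 − $2,443.80 = $498.63

$498.63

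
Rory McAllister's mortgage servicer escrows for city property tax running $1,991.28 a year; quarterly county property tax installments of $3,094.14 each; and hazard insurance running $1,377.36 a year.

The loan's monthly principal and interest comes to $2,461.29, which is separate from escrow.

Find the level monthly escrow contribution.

City property tax: $1,991.28 per year
County property tax: $3,094.14 × 4 = $12,376.56 per year
Hazard insurance: $1,377.36 per year
Yearly total = $1,991.28 + $12,376.56 + $1,377.36 = $15,745.20
Base monthly escrow = $15,745.20 ÷ 12 = $1,312.10

$1,312.10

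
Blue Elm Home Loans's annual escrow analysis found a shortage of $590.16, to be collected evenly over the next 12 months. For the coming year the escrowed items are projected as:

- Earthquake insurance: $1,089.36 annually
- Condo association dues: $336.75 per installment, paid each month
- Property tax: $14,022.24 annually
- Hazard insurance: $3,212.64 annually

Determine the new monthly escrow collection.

Earthquake insurance = $1,089.36/yr
Condo association dues = $336.75 × 12 = $4,041.00/yr
Property tax = $14,022.24/yr
Hazard insurance = $3,212.64/yr
Combined annual = $22,365.24
Monthly escrow = $22,365.24 / 12 = $1,863.77
Monthly shortage recovery: $590.16 / 12 = $49.18
New monthly escrow = $1,863.77 + $49.18 = $1,912.95

$1,912.95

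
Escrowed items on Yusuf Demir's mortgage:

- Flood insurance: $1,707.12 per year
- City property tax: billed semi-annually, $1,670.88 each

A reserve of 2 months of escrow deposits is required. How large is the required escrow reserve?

Flood insurance: $1,707.12
City property tax: $1,670.88 × 2 = $3,341.76
Total annual escrow = $5,048.88
Base monthly escrow = $5,048.88 ÷ 12 = $420.74
Cushion = 2 × $420.74 = $841.48

$841.48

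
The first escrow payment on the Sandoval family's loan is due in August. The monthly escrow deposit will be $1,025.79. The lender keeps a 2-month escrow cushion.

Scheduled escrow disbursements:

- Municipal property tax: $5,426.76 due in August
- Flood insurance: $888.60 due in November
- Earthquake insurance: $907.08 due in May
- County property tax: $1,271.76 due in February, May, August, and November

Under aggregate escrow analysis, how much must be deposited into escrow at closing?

Cushion = 2 × $1,025.79 = $2,051.58
Trial balance (start $0, +$1,025.79 each month, − disbursements):
  Aug: +$1,025.79 − $6,698.52 → -$5,672.73
  Sep: +$1,025.79 → -$4,646.94
  Oct: +$1,025.79 → -$3,621.15
  Nov: +$1,025.79 − $2,160.36 → -$4,755.72
  Dec: +$1,025.79 → -$3,729.93
  Jan: +$1,025.79 → -$2,704.14
  Feb: +$1,025.79 − $1,271.76 → -$2,950.11
  Mar: +$1,025.79 → -$1,924.32
  Apr: +$1,025.79 → -$898.53
  May: +$1,025.79 − $2,178.84 → -$2,051.58
  Jun: +$1,025.79 → -$1,025.79
  Jul: +$1,025.79 → $0.00
Lowest trial balance = -$5,672.73 (Aug)
Initial deposit = cushion − low point = $2,051.58 − (-$5,672.73) = $7,724.31

$7,724.31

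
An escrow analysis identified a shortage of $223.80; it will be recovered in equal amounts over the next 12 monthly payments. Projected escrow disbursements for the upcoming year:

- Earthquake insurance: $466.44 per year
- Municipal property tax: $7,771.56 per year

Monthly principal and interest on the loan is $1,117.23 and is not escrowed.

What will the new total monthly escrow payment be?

$705.15

Earthquake insurance — $466.44 per year
Municipal property tax — $7,771.56 per year
Annual escrow total = $8,238.00
Per month = $8,238.00 ÷ 12 = $686.50
Shortage per month = $223.80 / 12 = $18.65
New monthly escrow = $686.50 + $18.65 = $705.15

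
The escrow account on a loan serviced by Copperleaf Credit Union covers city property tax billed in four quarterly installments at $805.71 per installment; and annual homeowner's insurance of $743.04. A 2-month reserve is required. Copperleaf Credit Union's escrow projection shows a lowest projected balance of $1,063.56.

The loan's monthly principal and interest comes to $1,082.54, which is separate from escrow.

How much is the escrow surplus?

$402.58

City property tax = $805.71 × 4 = $3,222.84
Homeowner's insurance = $743.04
Yearly total = $3,222.84 + $743.04 = $3,965.88
Per month = $3,965.88 ÷ 12 = $330.49
Cushion = 2 × $330.49 = $660.98
Surplus = $1,063.56 − $660.98 = $402.58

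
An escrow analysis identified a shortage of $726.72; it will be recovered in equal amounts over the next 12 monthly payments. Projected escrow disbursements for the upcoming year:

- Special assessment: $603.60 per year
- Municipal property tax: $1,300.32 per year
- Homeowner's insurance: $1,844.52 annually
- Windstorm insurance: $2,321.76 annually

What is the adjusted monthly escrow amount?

$566.41

Special assessment: $603.60/yr
Municipal property tax: $1,300.32/yr
Homeowner's insurance: $1,844.52/yr
Windstorm insurance: $2,321.76/yr
Yearly total = $603.60 + $1,300.32 + $1,844.52 + $2,321.76 = $6,070.20
Base monthly escrow = $6,070.20 / 12 = $505.85
Shortage spread = $726.72 ÷ 12 = $60.56/mo
Adjusted monthly = $505.85 + $60.56 = $566.41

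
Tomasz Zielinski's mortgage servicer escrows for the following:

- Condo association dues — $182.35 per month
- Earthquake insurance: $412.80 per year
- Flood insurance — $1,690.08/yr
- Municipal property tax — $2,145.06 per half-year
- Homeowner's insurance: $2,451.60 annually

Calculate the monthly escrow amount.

$919.40

Condo association dues = $182.35 × 12 = $2,188.20 per year
Earthquake insurance = $412.80 per year
Flood insurance = $1,690.08 per year
Municipal property tax = $2,145.06 × 2 = $4,290.12 per year
Homeowner's insurance = $2,451.60 per year
Total per year = $11,032.80
Per month = $11,032.80 / 12 = $919.40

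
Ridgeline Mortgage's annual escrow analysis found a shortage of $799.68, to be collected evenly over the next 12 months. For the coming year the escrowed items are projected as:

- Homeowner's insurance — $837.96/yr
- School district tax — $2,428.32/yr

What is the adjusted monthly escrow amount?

$338.83

Homeowner's insurance — $837.96 annually
School district tax — $2,428.32 annually
Total annual escrow = $837.96 + $2,428.32 = $3,266.28
Per month = $3,266.28 ÷ 12 = $272.19
Monthly shortage recovery: $799.68 / 12 = $66.64
New monthly escrow = $272.19 + $66.64 = $338.83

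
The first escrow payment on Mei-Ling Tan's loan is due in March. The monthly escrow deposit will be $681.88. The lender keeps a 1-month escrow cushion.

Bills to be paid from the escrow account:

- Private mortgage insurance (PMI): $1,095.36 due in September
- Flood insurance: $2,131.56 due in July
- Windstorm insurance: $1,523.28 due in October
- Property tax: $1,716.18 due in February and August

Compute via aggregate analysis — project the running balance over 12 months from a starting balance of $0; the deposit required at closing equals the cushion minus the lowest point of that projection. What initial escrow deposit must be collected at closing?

$1,693.22

Cushion = 1 × $681.88 = $681.88
Trial balance (start $0, +$681.88 each month, − disbursements):
  Mar: +$681.88 → $681.88
  Apr: +$681.88 → $1,363.76
  May: +$681.88 → $2,045.64
  Jun: +$681.88 → $2,727.52
  Jul: +$681.88 − $2,131.56 → $1,277.84
  Aug: +$681.88 − $1,716.18 → $243.54
  Sep: +$681.88 − $1,095.36 → -$169.94
  Oct: +$681.88 − $1,523.28 → -$1,011.34
  Nov: +$681.88 → -$329.46
  Dec: +$681.88 → $352.42
  Jan: +$681.88 → $1,034.30
  Feb: +$681.88 − $1,716.18 → $0.00
Lowest trial balance = -$1,011.34 (Oct)
Initial deposit = cushion − low point = $681.88 − (-$1,011.34) = $1,693.22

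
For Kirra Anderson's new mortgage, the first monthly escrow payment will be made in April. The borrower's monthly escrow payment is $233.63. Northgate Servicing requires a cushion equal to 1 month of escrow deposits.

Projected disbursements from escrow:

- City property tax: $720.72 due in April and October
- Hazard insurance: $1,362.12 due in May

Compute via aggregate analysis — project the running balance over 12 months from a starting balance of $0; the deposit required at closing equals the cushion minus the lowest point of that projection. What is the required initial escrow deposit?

Cushion = 1 × $233.63 = $233.63
Trial balance (start $0, +$233.63 each month, − disbursements):
  Apr: +$233.63 − $720.72 → -$487.09
  May: +$233.63 − $1,362.12 → -$1,615.58
  Jun: +$233.63 → -$1,381.95
  Jul: +$233.63 → -$1,148.32
  Aug: +$233.63 → -$914.69
  Sep: +$233.63 → -$681.06
  Oct: +$233.63 − $720.72 → -$1,168.15
  Nov: +$233.63 → -$934.52
  Dec: +$233.63 → -$700.89
  Jan: +$233.63 → -$467.26
  Feb: +$233.63 → -$233.63
  Mar: +$233.63 → $0.00
Lowest trial balance = -$1,615.58 (May)
Initial deposit = cushion − low point = $233.63 − (-$1,615.58) = $1,849.21

$1,849.21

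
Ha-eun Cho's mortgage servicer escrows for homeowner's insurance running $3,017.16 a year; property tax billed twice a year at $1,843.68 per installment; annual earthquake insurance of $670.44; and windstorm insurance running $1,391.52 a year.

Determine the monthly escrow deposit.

$730.54

Homeowner's insurance = $3,017.16 per year
Property tax = $1,843.68 × 2 = $3,687.36 per year
Earthquake insurance = $670.44 per year
Windstorm insurance = $1,391.52 per year
Combined annual = $3,017.16 + $3,687.36 + $670.44 + $1,391.52 = $8,766.48
Base monthly escrow = $8,766.48 ÷ 12 = $730.54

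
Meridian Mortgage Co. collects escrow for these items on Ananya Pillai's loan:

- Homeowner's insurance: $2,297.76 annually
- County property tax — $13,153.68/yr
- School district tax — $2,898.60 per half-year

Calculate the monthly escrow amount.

Homeowner's insurance: $2,297.76
County property tax: $13,153.68
School district tax: $2,898.60 × 2 = $5,797.20
Yearly total = $21,248.64
Per month = $21,248.64 / 12 = $1,770.72

$1,770.72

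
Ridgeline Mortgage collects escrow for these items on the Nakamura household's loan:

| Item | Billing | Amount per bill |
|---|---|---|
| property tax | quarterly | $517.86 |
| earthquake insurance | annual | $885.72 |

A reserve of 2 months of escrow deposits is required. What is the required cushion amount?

$492.86

Property tax: $517.86 × 4 = $2,071.44/yr
Earthquake insurance: $885.72/yr
Total per year = $2,957.16
Monthly = $2,957.16 / 12 = $246.43
Reserve = 2 × $246.43 = $492.86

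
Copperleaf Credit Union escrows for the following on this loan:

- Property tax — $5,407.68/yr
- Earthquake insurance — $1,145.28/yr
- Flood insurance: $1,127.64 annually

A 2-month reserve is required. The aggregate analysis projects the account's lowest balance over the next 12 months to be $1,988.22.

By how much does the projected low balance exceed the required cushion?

$708.12

Property tax — $5,407.68/yr
Earthquake insurance — $1,145.28/yr
Flood insurance — $1,127.64/yr
Yearly total = $5,407.68 + $1,145.28 + $1,127.64 = $7,680.60
Per month = $7,680.60 ÷ 12 = $640.05
Required reserve = 2 × $640.05 = $1,280.10
Excess over cushion: $1,988.22 − $1,280.10 = $708.12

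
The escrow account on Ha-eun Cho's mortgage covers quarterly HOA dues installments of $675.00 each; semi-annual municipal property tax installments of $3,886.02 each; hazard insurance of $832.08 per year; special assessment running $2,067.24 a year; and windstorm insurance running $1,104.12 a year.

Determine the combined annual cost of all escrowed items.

HOA dues — $675.00 × 4 = $2,700.00 per year
Municipal property tax — $3,886.02 × 2 = $7,772.04 per year
Hazard insurance — $832.08 per year
Special assessment — $2,067.24 per year
Windstorm insurance — $1,104.12 per year
Combined annual = $14,475.48

$14,475.48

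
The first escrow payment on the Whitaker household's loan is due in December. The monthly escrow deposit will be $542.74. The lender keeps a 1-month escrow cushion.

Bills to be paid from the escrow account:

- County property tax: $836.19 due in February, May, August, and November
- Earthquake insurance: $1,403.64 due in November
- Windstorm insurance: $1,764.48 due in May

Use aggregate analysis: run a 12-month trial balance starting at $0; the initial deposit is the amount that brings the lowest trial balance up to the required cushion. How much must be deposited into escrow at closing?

Cushion = 1 × $542.74 = $542.74
Trial balance (start $0, +$542.74 each month, − disbursements):
  Dec: +$542.74 → $542.74
  Jan: +$542.74 → $1,085.48
  Feb: +$542.74 − $836.19 → $792.03
  Mar: +$542.74 → $1,334.77
  Apr: +$542.74 → $1,877.51
  May: +$542.74 − $2,600.67 → -$180.42
  Jun: +$542.74 → $362.32
  Jul: +$542.74 → $905.06
  Aug: +$542.74 − $836.19 → $611.61
  Sep: +$542.74 → $1,154.35
  Oct: +$542.74 → $1,697.09
  Nov: +$542.74 − $2,239.83 → $0.00
Lowest trial balance = -$180.42 (May)
Initial deposit = cushion − low point = $542.74 − (-$180.42) = $723.16

$723.16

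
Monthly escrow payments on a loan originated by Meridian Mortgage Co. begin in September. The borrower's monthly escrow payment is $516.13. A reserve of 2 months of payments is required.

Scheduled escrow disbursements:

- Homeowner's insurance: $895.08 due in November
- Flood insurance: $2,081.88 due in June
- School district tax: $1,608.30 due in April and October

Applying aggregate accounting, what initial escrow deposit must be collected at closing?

Cushion = 2 × $516.13 = $1,032.26
Trial balance (start $0, +$516.13 each month, − disbursements):
  Sep: +$516.13 → $516.13
  Oct: +$516.13 − $1,608.30 → -$576.04
  Nov: +$516.13 − $895.08 → -$954.99
  Dec: +$516.13 → -$438.86
  Jan: +$516.13 → $77.27
  Feb: +$516.13 → $593.40
  Mar: +$516.13 → $1,109.53
  Apr: +$516.13 − $1,608.30 → $17.36
  May: +$516.13 → $533.49
  Jun: +$516.13 − $2,081.88 → -$1,032.26
  Jul: +$516.13 → -$516.13
  Aug: +$516.13 → $0.00
Lowest trial balance = -$1,032.26 (Jun)
Initial deposit = cushion − low point = $1,032.26 − (-$1,032.26) = $2,064.52

$2,064.52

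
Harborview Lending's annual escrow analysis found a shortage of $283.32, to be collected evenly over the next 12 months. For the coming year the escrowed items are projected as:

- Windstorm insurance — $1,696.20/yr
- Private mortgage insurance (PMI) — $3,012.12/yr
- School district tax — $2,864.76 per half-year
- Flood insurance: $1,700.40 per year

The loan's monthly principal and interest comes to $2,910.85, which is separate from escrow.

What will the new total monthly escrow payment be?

$1,035.13

Windstorm insurance: $1,696.20 annually
Private mortgage insurance (PMI): $3,012.12 annually
School district tax: $2,864.76 × 2 = $5,729.52 annually
Flood insurance: $1,700.40 annually
Annual escrow total = $12,138.24
Per month = $12,138.24 ÷ 12 = $1,011.52
Shortage spread = $283.32 / 12 = $23.61/mo
Adjusted monthly = $1,011.52 + $23.61 = $1,035.13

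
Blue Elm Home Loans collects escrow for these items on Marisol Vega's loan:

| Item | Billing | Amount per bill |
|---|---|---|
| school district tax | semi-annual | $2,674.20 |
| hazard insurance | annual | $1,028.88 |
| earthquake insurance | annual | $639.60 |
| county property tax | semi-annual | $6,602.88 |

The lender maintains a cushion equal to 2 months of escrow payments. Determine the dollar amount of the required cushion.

School district tax — $2,674.20 × 2 = $5,348.40 per year
Hazard insurance — $1,028.88 per year
Earthquake insurance — $639.60 per year
County property tax — $6,602.88 × 2 = $13,205.76 per year
Annual escrow total = $5,348.40 + $1,028.88 + $639.60 + $13,205.76 = $20,222.64
Monthly escrow = $20,222.64 / 12 = $1,685.22
Required cushion = 2 × $1,685.22 = $3,370.44

$3,370.44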